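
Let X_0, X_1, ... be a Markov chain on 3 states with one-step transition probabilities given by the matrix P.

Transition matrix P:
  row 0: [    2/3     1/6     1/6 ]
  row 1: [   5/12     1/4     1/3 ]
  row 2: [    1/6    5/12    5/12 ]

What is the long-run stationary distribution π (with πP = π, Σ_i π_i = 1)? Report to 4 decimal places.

Balance equations π_j = Σ_i π_i·P[i][j]:
  π_0 = 2/3·π_0 + 5/12·π_1 + 1/6·π_2
  π_1 = 1/6·π_0 + 1/4·π_1 + 5/12·π_2
  normalize: π_0 + π_1 + π_2 = 1
Solving the linear system gives exactly π = [43/93, 8/31, 26/93].

π = [0.4624, 0.2581, 0.2796]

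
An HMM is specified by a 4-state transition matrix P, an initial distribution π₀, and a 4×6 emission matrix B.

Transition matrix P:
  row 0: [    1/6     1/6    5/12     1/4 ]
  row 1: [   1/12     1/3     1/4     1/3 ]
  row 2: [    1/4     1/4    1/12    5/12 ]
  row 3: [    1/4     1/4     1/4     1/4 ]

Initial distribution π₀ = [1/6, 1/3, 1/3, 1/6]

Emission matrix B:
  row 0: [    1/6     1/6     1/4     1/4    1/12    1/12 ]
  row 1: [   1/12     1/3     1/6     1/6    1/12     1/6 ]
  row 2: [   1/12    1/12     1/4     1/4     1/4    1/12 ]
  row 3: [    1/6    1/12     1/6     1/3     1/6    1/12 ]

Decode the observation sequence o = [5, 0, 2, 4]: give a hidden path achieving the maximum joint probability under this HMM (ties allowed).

path = [1, 3, 0, 2]

t=0: δ = [1.389e-02, 5.556e-02, 2.778e-02, 1.389e-02]  (obs o_0=5)
t=1: δ = [1.157e-03, 1.543e-03, 1.157e-03, 3.086e-03]  ψ = [2, 1, 1, 1]  (obs o_1=0)
t=2: δ = [1.929e-04, 1.286e-04, 1.929e-04, 1.286e-04]  ψ = [3, 3, 3, 3]  (obs o_2=2)
t=3: δ = [4.019e-06, 4.019e-06, 2.009e-05, 1.340e-05]  ψ = [2, 2, 0, 2]  (obs o_3=4)
backtrack: best end state = 2; path = [1, 3, 0, 2]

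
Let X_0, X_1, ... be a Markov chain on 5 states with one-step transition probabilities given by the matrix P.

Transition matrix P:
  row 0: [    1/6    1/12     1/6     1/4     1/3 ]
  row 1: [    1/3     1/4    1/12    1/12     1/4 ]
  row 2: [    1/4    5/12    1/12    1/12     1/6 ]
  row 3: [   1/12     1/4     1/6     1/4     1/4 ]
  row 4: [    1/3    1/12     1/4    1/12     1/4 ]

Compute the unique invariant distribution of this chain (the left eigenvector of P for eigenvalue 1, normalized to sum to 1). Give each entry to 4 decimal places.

Balance equations π_j = Σ_i π_i·P[i][j]:
  π_0 = 1/6·π_0 + 1/3·π_1 + 1/4·π_2 + 1/12·π_3 + 1/3·π_4
  π_1 = 1/12·π_0 + 1/4·π_1 + 5/12·π_2 + 1/4·π_3 + 1/12·π_4
  π_2 = 1/6·π_0 + 1/12·π_1 + 1/12·π_2 + 1/6·π_3 + 1/4·π_4
  π_3 = 1/4·π_0 + 1/12·π_1 + 1/12·π_2 + 1/4·π_3 + 1/12·π_4
  normalize: π_0 + π_1 + π_2 + π_3 + π_4 = 1
Solving the linear system gives exactly π = [521/2148, 415/2148, 341/2148, 319/2148, 46/179].

π = [0.2426, 0.1932, 0.1588, 0.1485, 0.2570]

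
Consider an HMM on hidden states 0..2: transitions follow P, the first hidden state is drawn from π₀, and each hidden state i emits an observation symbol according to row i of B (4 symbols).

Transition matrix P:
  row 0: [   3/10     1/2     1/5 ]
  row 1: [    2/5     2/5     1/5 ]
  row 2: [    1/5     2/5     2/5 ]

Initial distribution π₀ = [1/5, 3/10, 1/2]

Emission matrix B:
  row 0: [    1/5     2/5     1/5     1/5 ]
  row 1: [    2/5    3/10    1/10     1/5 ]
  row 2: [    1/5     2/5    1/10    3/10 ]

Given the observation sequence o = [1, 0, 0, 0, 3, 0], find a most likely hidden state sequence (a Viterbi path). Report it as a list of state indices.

t=0: δ = [8.000e-02, 9.000e-02, 2.000e-01]  (obs o_0=1)
t=1: δ = [8.000e-03, 3.200e-02, 1.600e-02]  ψ = [2, 2, 2]  (obs o_1=0)
t=2: δ = [2.560e-03, 5.120e-03, 1.280e-03]  ψ = [1, 1, 1]  (obs o_2=0)
t=3: δ = [4.096e-04, 8.192e-04, 2.048e-04]  ψ = [1, 1, 1]  (obs o_3=0)
t=4: δ = [6.554e-05, 6.554e-05, 4.915e-05]  ψ = [1, 1, 1]  (obs o_4=3)
t=5: δ = [5.243e-06, 1.311e-05, 3.932e-06]  ψ = [1, 0, 2]  (obs o_5=0)
backtrack: best end state = 1; path = [2, 1, 1, 1, 0, 1]

path = [2, 1, 1, 1, 0, 1]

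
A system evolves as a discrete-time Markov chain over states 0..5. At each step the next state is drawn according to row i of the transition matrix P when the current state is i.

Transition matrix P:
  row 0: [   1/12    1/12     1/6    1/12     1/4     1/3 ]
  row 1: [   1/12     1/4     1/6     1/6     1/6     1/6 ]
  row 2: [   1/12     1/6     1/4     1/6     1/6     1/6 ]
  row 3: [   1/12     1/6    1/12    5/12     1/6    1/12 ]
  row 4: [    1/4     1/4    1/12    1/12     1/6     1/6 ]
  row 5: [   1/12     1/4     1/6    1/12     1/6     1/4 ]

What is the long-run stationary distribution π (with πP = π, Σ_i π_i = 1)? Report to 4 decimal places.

Balance equations π_j = Σ_i π_i·P[i][j]:
  π_0 = 1/12·π_0 + 1/12·π_1 + 1/12·π_2 + 1/12·π_3 + 1/4·π_4 + 1/12·π_5
  π_1 = 1/12·π_0 + 1/4·π_1 + 1/6·π_2 + 1/6·π_3 + 1/4·π_4 + 1/4·π_5
  π_2 = 1/6·π_0 + 1/6·π_1 + 1/4·π_2 + 1/12·π_3 + 1/12·π_4 + 1/6·π_5
  π_3 = 1/12·π_0 + 1/6·π_1 + 1/6·π_2 + 5/12·π_3 + 1/12·π_4 + 1/12·π_5
  π_4 = 1/4·π_0 + 1/6·π_1 + 1/6·π_2 + 1/6·π_3 + 1/6·π_4 + 1/6·π_5
  normalize: π_0 + π_1 + π_2 + π_3 + π_4 + π_5 = 1
Solving the linear system gives exactly π = [8/71, 31315/153076, 23025/153076, 2357/13916, 25/142, 2601/13916].

π = [0.1127, 0.2046, 0.1504, 0.1694, 0.1761, 0.1869]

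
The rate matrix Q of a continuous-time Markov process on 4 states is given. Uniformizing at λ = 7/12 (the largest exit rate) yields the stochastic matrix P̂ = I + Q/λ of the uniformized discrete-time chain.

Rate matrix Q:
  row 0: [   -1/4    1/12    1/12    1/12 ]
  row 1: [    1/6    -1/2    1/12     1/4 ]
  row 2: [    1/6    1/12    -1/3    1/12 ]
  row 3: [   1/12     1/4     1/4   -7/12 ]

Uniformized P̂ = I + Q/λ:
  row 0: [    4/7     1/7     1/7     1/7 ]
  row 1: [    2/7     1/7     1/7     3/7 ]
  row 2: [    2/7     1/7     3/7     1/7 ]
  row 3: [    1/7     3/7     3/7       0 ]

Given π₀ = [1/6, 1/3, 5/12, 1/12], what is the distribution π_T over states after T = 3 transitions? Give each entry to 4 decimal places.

π = [0.3618, 0.1880, 0.2707, 0.1795]

t=0: π = [0.1667, 0.3333, 0.4167, 0.0833]
t=1: π = [0.3214, 0.1667, 0.2857, 0.2262]
t=2: π = [0.3452, 0.2075, 0.2891, 0.1582]
t=3: π = [0.3618, 0.1880, 0.2707, 0.1795]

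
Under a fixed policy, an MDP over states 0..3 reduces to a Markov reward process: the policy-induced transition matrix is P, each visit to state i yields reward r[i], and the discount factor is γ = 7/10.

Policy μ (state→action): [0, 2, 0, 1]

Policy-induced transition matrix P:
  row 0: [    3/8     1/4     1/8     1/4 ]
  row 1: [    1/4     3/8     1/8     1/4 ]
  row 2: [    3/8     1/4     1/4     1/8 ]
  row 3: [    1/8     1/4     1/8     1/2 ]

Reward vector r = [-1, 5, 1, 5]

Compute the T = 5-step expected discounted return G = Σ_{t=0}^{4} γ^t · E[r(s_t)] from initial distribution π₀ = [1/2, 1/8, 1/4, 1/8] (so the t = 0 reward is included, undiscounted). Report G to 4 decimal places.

G = 5.6849

t=0: π = [0.5000, 0.1250, 0.2500, 0.1250], E[r] = 1.0000, γ^t·E[r] = 1.000000, running G = 1.000000
t=1: π = [0.3281, 0.2656, 0.1563, 0.2500], E[r] = 2.4063, γ^t·E[r] = 1.684375, running G = 2.684375
t=2: π = [0.2793, 0.2832, 0.1445, 0.2930], E[r] = 2.7461, γ^t·E[r] = 1.345586, running G = 4.029961
t=3: π = [0.2664, 0.2854, 0.1431, 0.3052], E[r] = 2.8296, γ^t·E[r] = 0.970549, running G = 5.000510
t=4: π = [0.2630, 0.2857, 0.1429, 0.3084], E[r] = 2.8503, γ^t·E[r] = 0.684352, running G = 5.684863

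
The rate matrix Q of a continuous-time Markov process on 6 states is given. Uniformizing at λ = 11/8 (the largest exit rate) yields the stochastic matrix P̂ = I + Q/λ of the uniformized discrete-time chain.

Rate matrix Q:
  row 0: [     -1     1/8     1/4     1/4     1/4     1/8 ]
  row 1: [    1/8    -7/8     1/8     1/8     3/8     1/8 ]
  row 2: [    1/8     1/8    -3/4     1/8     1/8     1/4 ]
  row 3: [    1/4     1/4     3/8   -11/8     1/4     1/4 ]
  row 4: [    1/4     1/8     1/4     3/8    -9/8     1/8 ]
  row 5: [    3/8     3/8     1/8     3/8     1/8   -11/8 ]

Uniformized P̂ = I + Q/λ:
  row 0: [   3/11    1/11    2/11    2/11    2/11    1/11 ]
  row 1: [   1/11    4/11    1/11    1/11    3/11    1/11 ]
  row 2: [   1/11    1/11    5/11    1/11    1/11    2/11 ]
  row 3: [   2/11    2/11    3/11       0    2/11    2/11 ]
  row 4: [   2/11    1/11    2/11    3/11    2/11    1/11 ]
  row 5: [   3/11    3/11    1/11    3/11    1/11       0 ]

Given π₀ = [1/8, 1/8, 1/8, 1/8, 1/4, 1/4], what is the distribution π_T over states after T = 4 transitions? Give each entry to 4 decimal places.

π = [0.1712, 0.1718, 0.2318, 0.1441, 0.1663, 0.1148]

t=0: π = [0.1250, 0.1250, 0.1250, 0.1250, 0.2500, 0.2500]
t=1: π = [0.1932, 0.1818, 0.1932, 0.1818, 0.1591, 0.0909]
t=2: π = [0.1736, 0.1736, 0.2262, 0.1374, 0.1725, 0.1167]
t=3: π = [0.1719, 0.1720, 0.2296, 0.1468, 0.1664, 0.1134]
t=4: π = [0.1712, 0.1718, 0.2318, 0.1441, 0.1663, 0.1148]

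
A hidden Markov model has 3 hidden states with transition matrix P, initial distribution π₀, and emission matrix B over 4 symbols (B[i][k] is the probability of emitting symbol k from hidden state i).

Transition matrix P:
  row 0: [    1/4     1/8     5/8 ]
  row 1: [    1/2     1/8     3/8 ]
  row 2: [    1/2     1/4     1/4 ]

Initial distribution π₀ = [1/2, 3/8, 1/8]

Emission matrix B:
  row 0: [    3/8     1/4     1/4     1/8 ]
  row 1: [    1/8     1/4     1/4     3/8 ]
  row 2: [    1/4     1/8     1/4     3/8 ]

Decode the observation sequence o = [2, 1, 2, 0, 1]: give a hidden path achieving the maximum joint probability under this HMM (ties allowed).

t=0: δ = [1.250e-01, 9.375e-02, 3.125e-02]  (obs o_0=2)
t=1: δ = [1.172e-02, 3.906e-03, 9.766e-03]  ψ = [1, 0, 0]  (obs o_1=1)
t=2: δ = [1.221e-03, 6.104e-04, 1.831e-03]  ψ = [2, 2, 0]  (obs o_2=2)
t=3: δ = [3.433e-04, 5.722e-05, 1.907e-04]  ψ = [2, 2, 0]  (obs o_3=0)
t=4: δ = [2.384e-05, 1.192e-05, 2.682e-05]  ψ = [2, 2, 0]  (obs o_4=1)
backtrack: best end state = 2; path = [1, 0, 2, 0, 2]

path = [1, 0, 2, 0, 2]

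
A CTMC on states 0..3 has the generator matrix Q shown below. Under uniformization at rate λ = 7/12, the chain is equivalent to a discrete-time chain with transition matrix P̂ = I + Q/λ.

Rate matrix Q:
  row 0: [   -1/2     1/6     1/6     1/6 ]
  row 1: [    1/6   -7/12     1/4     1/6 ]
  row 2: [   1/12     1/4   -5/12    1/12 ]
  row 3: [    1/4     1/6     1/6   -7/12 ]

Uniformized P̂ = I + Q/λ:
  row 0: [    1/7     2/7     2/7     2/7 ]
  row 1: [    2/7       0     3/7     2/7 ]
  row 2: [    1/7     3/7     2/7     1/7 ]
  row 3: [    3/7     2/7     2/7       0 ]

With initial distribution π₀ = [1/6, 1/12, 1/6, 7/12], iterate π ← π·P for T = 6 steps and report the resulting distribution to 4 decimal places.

π = [0.2328, 0.2579, 0.3226, 0.1867]

t=0: π = [0.1667, 0.0833, 0.1667, 0.5833]
t=1: π = [0.3214, 0.2857, 0.2976, 0.0952]
t=2: π = [0.2109, 0.2466, 0.3265, 0.2160]
t=3: π = [0.2398, 0.2619, 0.3209, 0.1774]
t=4: π = [0.2309, 0.2567, 0.3231, 0.1892]
t=5: π = [0.2336, 0.2585, 0.3224, 0.1855]
t=6: π = [0.2328, 0.2579, 0.3226, 0.1867]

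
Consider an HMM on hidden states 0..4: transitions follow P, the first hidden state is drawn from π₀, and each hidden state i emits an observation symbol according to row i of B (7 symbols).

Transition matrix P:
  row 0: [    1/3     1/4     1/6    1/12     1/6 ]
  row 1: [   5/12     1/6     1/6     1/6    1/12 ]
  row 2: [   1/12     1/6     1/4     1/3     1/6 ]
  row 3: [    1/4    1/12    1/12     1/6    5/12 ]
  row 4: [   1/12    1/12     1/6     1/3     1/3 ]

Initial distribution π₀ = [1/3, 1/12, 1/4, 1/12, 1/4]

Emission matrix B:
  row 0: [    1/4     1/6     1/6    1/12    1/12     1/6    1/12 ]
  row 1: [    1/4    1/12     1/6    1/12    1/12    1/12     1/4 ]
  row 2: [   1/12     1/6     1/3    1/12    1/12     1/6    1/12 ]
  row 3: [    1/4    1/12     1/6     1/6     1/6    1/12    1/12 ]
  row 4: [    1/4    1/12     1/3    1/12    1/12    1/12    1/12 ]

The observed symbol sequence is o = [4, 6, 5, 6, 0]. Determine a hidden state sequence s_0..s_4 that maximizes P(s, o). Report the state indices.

t=0: δ = [2.778e-02, 6.944e-03, 2.083e-02, 1.389e-02, 2.083e-02]  (obs o_0=4)
t=1: δ = [7.716e-04, 1.736e-03, 4.340e-04, 5.787e-04, 5.787e-04]  ψ = [0, 0, 2, 2, 4]  (obs o_1=6)
t=2: δ = [1.206e-04, 2.411e-05, 4.823e-05, 2.411e-05, 2.009e-05]  ψ = [1, 1, 1, 1, 3]  (obs o_2=5)
t=3: δ = [3.349e-06, 7.535e-06, 1.674e-06, 1.340e-06, 1.674e-06]  ψ = [0, 0, 0, 2, 0]  (obs o_3=6)
t=4: δ = [7.849e-07, 3.140e-07, 1.047e-07, 3.140e-07, 1.570e-07]  ψ = [1, 1, 1, 1, 1]  (obs o_4=0)
backtrack: best end state = 0; path = [0, 1, 0, 1, 0]

path = [0, 1, 0, 1, 0]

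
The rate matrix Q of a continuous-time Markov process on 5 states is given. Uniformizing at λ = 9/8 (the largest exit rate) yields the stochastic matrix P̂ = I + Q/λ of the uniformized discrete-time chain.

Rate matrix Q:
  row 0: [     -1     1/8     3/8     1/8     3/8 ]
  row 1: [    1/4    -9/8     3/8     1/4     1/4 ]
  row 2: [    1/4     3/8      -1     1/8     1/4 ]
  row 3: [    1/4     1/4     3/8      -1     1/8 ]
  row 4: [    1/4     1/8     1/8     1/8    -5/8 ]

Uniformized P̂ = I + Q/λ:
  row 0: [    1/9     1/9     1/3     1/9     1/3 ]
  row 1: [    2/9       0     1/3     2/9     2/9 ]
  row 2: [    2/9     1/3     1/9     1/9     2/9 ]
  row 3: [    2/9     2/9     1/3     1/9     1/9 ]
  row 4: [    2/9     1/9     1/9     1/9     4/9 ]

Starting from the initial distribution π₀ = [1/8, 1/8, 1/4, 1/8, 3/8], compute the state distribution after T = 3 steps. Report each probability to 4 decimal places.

t=0: π = [0.1250, 0.1250, 0.2500, 0.1250, 0.3750]
t=1: π = [0.2083, 0.1667, 0.1944, 0.1250, 0.3056]
t=2: π = [0.1991, 0.1497, 0.2222, 0.1296, 0.2994]
t=3: π = [0.2001, 0.1583, 0.2174, 0.1277, 0.2965]

π = [0.2001, 0.1583, 0.2174, 0.1277, 0.2965]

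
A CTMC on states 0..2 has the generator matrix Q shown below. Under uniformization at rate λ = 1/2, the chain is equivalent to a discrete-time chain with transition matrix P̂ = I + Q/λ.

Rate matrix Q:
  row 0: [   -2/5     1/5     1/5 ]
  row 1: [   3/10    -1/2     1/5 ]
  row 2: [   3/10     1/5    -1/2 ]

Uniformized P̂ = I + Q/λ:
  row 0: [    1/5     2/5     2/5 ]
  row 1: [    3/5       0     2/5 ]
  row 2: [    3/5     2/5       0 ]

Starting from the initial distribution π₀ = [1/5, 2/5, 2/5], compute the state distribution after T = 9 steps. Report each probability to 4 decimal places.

π = [0.4286, 0.2857, 0.2857]

t=0: π = [0.2000, 0.4000, 0.4000]
t=1: π = [0.5200, 0.2400, 0.2400]
t=2: π = [0.3920, 0.3040, 0.3040]
t=3: π = [0.4432, 0.2784, 0.2784]
t=4: π = [0.4227, 0.2886, 0.2886]
t=5: π = [0.4309, 0.2845, 0.2845]
t=6: π = [0.4276, 0.2862, 0.2862]
t=7: π = [0.4289, 0.2855, 0.2855]
t=8: π = [0.4284, 0.2858, 0.2858]
t=9: π = [0.4286, 0.2857, 0.2857]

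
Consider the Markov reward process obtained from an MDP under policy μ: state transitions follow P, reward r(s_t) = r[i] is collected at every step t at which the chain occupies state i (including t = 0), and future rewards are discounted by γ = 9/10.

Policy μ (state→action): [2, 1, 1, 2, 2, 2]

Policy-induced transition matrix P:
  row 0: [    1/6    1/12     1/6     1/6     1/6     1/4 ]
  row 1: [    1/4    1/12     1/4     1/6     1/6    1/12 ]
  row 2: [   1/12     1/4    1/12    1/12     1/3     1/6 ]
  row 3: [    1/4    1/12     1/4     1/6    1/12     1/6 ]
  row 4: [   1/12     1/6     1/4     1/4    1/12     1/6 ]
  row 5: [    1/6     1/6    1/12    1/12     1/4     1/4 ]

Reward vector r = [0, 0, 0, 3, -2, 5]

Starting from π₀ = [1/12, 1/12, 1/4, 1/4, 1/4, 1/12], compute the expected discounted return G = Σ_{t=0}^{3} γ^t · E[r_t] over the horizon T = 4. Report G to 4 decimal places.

t=0: π = [0.0833, 0.0833, 0.2500, 0.2500, 0.2500, 0.0833], E[r] = 0.6667, γ^t·E[r] = 0.666667, running G = 0.666667
t=1: π = [0.1528, 0.1528, 0.1875, 0.1597, 0.1736, 0.1736], E[r] = 1.0000, γ^t·E[r] = 0.900000, running G = 1.566667
t=2: π = [0.1626, 0.1435, 0.1771, 0.1510, 0.1846, 0.1811], E[r] = 0.9896, γ^t·E[r] = 0.801563, running G = 2.368229
t=3: π = [0.1611, 0.1433, 0.1767, 0.1522, 0.1833, 0.1834], E[r] = 1.0068, γ^t·E[r] = 0.733922, running G = 3.102151

G = 3.1022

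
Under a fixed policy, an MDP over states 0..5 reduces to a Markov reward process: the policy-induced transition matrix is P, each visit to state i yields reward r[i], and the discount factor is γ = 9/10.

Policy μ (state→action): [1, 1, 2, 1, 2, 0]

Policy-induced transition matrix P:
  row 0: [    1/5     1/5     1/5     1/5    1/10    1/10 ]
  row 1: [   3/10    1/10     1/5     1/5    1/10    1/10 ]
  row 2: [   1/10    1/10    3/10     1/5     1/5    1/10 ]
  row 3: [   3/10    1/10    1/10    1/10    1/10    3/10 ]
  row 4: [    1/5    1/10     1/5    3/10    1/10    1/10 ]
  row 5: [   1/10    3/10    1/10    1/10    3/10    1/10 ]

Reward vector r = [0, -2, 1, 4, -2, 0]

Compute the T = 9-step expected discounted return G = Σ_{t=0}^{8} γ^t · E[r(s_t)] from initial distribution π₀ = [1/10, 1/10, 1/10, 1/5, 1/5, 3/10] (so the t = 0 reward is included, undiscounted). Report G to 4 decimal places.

G = 1.8545

t=0: π = [0.1000, 0.1000, 0.1000, 0.2000, 0.2000, 0.3000], E[r] = 0.3000, γ^t·E[r] = 0.300000, running G = 0.300000
t=1: π = [0.1900, 0.1700, 0.1600, 0.1700, 0.1700, 0.1400], E[r] = 0.1600, γ^t·E[r] = 0.144000, running G = 0.444000
t=2: π = [0.2040, 0.1470, 0.1850, 0.1860, 0.1440, 0.1340], E[r] = 0.3470, γ^t·E[r] = 0.281070, running G = 0.725070
t=3: π = [0.2014, 0.1472, 0.1865, 0.1824, 0.1453, 0.1372], E[r] = 0.3311, γ^t·E[r] = 0.241372, running G = 0.966442
t=4: π = [0.2006, 0.1476, 0.1867, 0.1826, 0.1461, 0.1365], E[r] = 0.3296, γ^t·E[r] = 0.216270, running G = 1.182712
t=5: π = [0.2007, 0.1474, 0.1868, 0.1827, 0.1460, 0.1365], E[r] = 0.3309, γ^t·E[r] = 0.195417, running G = 1.378129
t=6: π = [0.2007, 0.1474, 0.1868, 0.1827, 0.1460, 0.1365], E[r] = 0.3307, γ^t·E[r] = 0.175774, running G = 1.553903
t=7: π = [0.2007, 0.1474, 0.1868, 0.1827, 0.1460, 0.1365], E[r] = 0.3307, γ^t·E[r] = 0.158192, running G = 1.712095
t=8: π = [0.2007, 0.1474, 0.1868, 0.1827, 0.1460, 0.1365], E[r] = 0.3307, γ^t·E[r] = 0.142377, running G = 1.854472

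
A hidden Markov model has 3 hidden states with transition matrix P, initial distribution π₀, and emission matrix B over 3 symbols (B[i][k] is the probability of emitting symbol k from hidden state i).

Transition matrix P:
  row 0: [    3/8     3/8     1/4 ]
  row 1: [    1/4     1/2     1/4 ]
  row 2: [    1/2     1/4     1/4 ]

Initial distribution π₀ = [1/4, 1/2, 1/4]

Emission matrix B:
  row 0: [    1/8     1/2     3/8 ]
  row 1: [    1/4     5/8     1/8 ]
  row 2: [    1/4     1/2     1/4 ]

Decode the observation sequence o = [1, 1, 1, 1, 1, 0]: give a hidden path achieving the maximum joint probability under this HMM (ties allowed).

path = [1, 1, 1, 1, 1, 1]

t=0: δ = [1.250e-01, 3.125e-01, 1.250e-01]  (obs o_0=1)
t=1: δ = [3.906e-02, 9.766e-02, 3.906e-02]  ψ = [1, 1, 1]  (obs o_1=1)
t=2: δ = [1.221e-02, 3.052e-02, 1.221e-02]  ψ = [1, 1, 1]  (obs o_2=1)
t=3: δ = [3.815e-03, 9.537e-03, 3.815e-03]  ψ = [1, 1, 1]  (obs o_3=1)
t=4: δ = [1.192e-03, 2.980e-03, 1.192e-03]  ψ = [1, 1, 1]  (obs o_4=1)
t=5: δ = [9.313e-05, 3.725e-04, 1.863e-04]  ψ = [1, 1, 1]  (obs o_5=0)
backtrack: best end state = 1; path = [1, 1, 1, 1, 1, 1]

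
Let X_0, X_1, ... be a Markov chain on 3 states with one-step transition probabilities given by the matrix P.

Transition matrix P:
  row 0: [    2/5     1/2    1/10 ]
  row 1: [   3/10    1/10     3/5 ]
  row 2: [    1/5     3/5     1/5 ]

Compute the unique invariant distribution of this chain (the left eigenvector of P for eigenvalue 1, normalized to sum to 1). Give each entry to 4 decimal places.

π = [0.2975, 0.3802, 0.3223]

Balance equations π_j = Σ_i π_i·P[i][j]:
  π_0 = 2/5·π_0 + 3/10·π_1 + 1/5·π_2
  π_1 = 1/2·π_0 + 1/10·π_1 + 3/5·π_2
  normalize: π_0 + π_1 + π_2 = 1
Solving the linear system gives exactly π = [36/121, 46/121, 39/121].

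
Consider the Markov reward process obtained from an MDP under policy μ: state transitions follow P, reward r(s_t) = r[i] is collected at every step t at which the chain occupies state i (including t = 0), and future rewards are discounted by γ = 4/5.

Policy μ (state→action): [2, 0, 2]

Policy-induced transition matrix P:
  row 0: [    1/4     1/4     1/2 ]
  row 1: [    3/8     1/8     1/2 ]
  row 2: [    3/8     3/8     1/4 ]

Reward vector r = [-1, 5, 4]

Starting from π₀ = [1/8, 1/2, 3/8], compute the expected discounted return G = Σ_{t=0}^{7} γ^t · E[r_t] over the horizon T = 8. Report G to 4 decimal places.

t=0: π = [0.1250, 0.5000, 0.3750], E[r] = 3.8750, γ^t·E[r] = 3.875000, running G = 3.875000
t=1: π = [0.3594, 0.2344, 0.4063], E[r] = 2.4375, γ^t·E[r] = 1.950000, running G = 5.825000
t=2: π = [0.3301, 0.2715, 0.3984], E[r] = 2.6211, γ^t·E[r] = 1.677500, running G = 7.502500
t=3: π = [0.3337, 0.2659, 0.4004], E[r] = 2.5972, γ^t·E[r] = 1.329750, running G = 8.832250
t=4: π = [0.3333, 0.2668, 0.3999], E[r] = 2.6004, γ^t·E[r] = 1.065125, running G = 9.897375
t=5: π = [0.3333, 0.2666, 0.4000], E[r] = 2.5999, γ^t·E[r] = 0.851948, running G = 10.749323
t=6: π = [0.3333, 0.2667, 0.4000], E[r] = 2.6000, γ^t·E[r] = 0.681577, running G = 11.430900
t=7: π = [0.3333, 0.2667, 0.4000], E[r] = 2.6000, γ^t·E[r] = 0.545259, running G = 11.976159

G = 11.9762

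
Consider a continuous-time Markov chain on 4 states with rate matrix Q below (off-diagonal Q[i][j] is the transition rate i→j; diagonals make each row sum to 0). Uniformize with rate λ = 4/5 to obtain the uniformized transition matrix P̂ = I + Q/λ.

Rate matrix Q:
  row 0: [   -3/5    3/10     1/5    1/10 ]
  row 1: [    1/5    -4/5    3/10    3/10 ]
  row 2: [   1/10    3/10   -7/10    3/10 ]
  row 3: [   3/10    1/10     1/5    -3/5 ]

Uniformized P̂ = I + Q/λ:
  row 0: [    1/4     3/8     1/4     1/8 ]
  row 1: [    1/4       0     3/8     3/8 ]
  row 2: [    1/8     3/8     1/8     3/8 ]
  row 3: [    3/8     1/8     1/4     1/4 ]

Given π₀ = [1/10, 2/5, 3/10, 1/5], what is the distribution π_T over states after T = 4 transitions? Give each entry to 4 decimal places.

π = [0.2534, 0.2232, 0.2465, 0.2769]

t=0: π = [0.1000, 0.4000, 0.3000, 0.2000]
t=1: π = [0.2375, 0.1750, 0.2625, 0.3250]
t=2: π = [0.2578, 0.2281, 0.2391, 0.2750]
t=3: π = [0.2545, 0.2207, 0.2486, 0.2762]
t=4: π = [0.2534, 0.2232, 0.2465, 0.2769]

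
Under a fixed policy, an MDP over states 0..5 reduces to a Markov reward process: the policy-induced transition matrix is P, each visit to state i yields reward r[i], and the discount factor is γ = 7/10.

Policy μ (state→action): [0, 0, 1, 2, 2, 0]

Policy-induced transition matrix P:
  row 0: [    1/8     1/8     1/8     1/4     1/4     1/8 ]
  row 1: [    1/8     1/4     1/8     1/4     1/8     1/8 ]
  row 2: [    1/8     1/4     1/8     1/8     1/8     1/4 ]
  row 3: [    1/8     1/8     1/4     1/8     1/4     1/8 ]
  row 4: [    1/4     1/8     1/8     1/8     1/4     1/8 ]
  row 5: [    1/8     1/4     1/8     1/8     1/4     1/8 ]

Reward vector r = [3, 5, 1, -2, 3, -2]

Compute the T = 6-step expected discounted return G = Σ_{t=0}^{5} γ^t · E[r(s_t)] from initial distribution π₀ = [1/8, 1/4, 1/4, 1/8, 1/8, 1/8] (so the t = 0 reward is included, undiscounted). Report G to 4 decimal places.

G = 4.6845

t=0: π = [0.1250, 0.2500, 0.2500, 0.1250, 0.1250, 0.1250], E[r] = 1.7500, γ^t·E[r] = 1.750000, running G = 1.750000
t=1: π = [0.1406, 0.2031, 0.1406, 0.1719, 0.1875, 0.1563], E[r] = 1.4844, γ^t·E[r] = 1.039063, running G = 2.789063
t=2: π = [0.1484, 0.1875, 0.1465, 0.1680, 0.2070, 0.1426], E[r] = 1.5293, γ^t·E[r] = 0.749355, running G = 3.538418
t=3: π = [0.1509, 0.1846, 0.1460, 0.1670, 0.2083, 0.1433], E[r] = 1.5256, γ^t·E[r] = 0.523293, running G = 4.061711
t=4: π = [0.1510, 0.1842, 0.1459, 0.1669, 0.2087, 0.1432], E[r] = 1.5258, γ^t·E[r] = 0.366349, running G = 4.428060
t=5: π = [0.1511, 0.1842, 0.1459, 0.1669, 0.2087, 0.1432], E[r] = 1.5259, γ^t·E[r] = 0.256457, running G = 4.684517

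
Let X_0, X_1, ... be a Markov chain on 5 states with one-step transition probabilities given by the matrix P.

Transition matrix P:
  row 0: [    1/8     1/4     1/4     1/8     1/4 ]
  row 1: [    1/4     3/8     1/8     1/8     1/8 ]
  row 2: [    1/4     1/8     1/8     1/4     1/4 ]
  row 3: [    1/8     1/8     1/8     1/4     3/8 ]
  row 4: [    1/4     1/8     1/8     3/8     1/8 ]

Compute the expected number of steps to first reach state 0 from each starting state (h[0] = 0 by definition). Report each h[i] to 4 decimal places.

h = [0.0000, 4.4852, 4.5930, 5.1752, 4.6577]

First-step conditioning: h[0] = 0; for i ≠ 0, h[i] = 1 + Σ_k P[i][k]·h[k].
  h[1] = 1 + 3/8·h[1] + 1/8·h[2] + 1/8·h[3] + 1/8·h[4]
  h[2] = 1 + 1/8·h[1] + 1/8·h[2] + 1/4·h[3] + 1/4·h[4]
  h[3] = 1 + 1/8·h[1] + 1/8·h[2] + 1/4·h[3] + 3/8·h[4]
  h[4] = 1 + 1/8·h[1] + 1/8·h[2] + 3/8·h[3] + 1/8·h[4]
Solving the 4×4 linear system over states ≠ 0 gives exactly h = [0, 1664/371, 1704/371, 1920/371, 1728/371] (h[0] = 0 is the target).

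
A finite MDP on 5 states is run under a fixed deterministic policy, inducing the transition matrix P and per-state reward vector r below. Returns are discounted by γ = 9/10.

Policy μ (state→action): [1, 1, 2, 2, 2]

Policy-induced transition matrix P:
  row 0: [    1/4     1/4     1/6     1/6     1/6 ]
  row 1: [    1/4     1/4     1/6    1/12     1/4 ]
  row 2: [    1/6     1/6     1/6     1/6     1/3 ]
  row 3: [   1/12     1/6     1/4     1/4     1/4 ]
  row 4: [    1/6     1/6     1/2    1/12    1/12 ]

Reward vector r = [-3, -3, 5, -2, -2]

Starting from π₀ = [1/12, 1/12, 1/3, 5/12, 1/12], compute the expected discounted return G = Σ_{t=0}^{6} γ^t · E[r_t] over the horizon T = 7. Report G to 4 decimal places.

t=0: π = [0.0833, 0.0833, 0.3333, 0.4167, 0.0833], E[r] = 0.1667, γ^t·E[r] = 0.166667, running G = 0.166667
t=1: π = [0.1458, 0.1806, 0.2292, 0.1875, 0.2569], E[r] = -0.7222, γ^t·E[r] = -0.650000, running G = -0.483333
t=2: π = [0.1782, 0.1939, 0.2679, 0.1458, 0.2141], E[r] = -0.4965, γ^t·E[r] = -0.402188, running G = -0.885521
t=3: π = [0.1855, 0.1977, 0.2502, 0.1448, 0.2218], E[r] = -0.6318, γ^t·E[r] = -0.460617, running G = -1.346138
t=4: π = [0.1865, 0.1986, 0.2527, 0.1438, 0.2184], E[r] = -0.6165, γ^t·E[r] = -0.404473, running G = -1.750611
t=5: π = [0.1868, 0.1988, 0.2515, 0.1439, 0.2191], E[r] = -0.6253, γ^t·E[r] = -0.369260, running G = -2.119871
t=6: π = [0.1868, 0.1988, 0.2517, 0.1438, 0.2189], E[r] = -0.6237, γ^t·E[r] = -0.331483, running G = -2.451353

G = -2.4514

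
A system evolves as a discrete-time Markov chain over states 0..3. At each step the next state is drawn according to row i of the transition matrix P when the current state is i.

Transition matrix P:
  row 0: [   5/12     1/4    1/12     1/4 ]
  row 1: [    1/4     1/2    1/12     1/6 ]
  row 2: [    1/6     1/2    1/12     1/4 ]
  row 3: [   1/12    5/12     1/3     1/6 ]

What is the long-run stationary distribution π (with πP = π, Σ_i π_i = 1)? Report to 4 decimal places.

π = [0.2470, 0.4217, 0.1329, 0.1983]

Balance equations π_j = Σ_i π_i·P[i][j]:
  π_0 = 5/12·π_0 + 1/4·π_1 + 1/6·π_2 + 1/12·π_3
  π_1 = 1/4·π_0 + 1/2·π_1 + 1/2·π_2 + 5/12·π_3
  π_2 = 1/12·π_0 + 1/12·π_1 + 1/12·π_2 + 1/3·π_3
  normalize: π_0 + π_1 + π_2 + π_3 = 1
Solving the linear system gives exactly π = [355/1437, 202/479, 191/1437, 95/479].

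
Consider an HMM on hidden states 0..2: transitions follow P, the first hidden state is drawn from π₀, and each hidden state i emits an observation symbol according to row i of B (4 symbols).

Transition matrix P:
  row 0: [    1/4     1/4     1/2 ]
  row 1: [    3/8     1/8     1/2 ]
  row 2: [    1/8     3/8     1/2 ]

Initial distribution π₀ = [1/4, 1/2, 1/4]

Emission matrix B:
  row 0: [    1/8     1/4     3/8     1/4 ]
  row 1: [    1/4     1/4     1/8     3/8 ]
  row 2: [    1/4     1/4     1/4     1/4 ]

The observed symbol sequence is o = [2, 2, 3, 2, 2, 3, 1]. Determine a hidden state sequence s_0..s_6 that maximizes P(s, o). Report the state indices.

t=0: δ = [9.375e-02, 6.250e-02, 6.250e-02]  (obs o_0=2)
t=1: δ = [8.789e-03, 2.930e-03, 1.172e-02]  ψ = [0, 0, 0]  (obs o_1=2)
t=2: δ = [5.493e-04, 1.648e-03, 1.465e-03]  ψ = [0, 2, 2]  (obs o_2=3)
t=3: δ = [2.317e-04, 6.866e-05, 2.060e-04]  ψ = [1, 2, 1]  (obs o_3=2)
t=4: δ = [2.173e-05, 9.656e-06, 2.897e-05]  ψ = [0, 2, 0]  (obs o_4=2)
t=5: δ = [1.358e-06, 4.074e-06, 3.621e-06]  ψ = [0, 2, 2]  (obs o_5=3)
t=6: δ = [3.819e-07, 3.395e-07, 5.092e-07]  ψ = [1, 2, 1]  (obs o_6=1)
backtrack: best end state = 2; path = [0, 2, 1, 0, 2, 1, 2]

path = [0, 2, 1, 0, 2, 1, 2]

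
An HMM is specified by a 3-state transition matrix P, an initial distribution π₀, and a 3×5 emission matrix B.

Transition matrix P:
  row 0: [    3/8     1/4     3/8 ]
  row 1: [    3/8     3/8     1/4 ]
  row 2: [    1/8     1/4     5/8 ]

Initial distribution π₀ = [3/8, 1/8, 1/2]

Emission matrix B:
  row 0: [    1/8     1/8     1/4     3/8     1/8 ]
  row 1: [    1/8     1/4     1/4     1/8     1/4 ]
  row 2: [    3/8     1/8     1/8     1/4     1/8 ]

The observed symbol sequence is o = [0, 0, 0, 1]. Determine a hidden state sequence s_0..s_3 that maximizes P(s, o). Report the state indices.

path = [2, 2, 2, 2]

t=0: δ = [4.688e-02, 1.562e-02, 1.875e-01]  (obs o_0=0)
t=1: δ = [2.930e-03, 5.859e-03, 4.395e-02]  ψ = [2, 2, 2]  (obs o_1=0)
t=2: δ = [6.866e-04, 1.373e-03, 1.030e-02]  ψ = [2, 2, 2]  (obs o_2=0)
t=3: δ = [1.609e-04, 6.437e-04, 8.047e-04]  ψ = [2, 2, 2]  (obs o_3=1)
backtrack: best end state = 2; path = [2, 2, 2, 2]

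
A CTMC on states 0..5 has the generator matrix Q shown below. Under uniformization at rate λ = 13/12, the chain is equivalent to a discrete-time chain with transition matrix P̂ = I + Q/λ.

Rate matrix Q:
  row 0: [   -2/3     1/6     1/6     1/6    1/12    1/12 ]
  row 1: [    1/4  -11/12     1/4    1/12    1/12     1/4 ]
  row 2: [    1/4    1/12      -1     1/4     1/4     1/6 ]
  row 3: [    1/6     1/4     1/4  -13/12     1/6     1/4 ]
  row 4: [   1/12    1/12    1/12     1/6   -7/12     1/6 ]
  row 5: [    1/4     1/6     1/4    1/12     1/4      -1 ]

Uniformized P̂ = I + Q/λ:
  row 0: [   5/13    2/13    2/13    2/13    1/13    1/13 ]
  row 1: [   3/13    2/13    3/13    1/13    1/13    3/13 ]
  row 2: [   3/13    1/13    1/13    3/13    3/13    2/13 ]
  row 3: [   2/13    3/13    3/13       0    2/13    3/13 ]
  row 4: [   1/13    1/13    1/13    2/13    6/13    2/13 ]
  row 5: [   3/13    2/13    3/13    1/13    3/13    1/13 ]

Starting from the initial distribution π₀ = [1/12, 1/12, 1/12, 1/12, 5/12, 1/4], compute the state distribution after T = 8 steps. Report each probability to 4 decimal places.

π = [0.2220, 0.1348, 0.1564, 0.1251, 0.2162, 0.1456]

t=0: π = [0.0833, 0.0833, 0.0833, 0.0833, 0.4167, 0.2500]
t=1: π = [0.1731, 0.1218, 0.1474, 0.1218, 0.2949, 0.1410]
t=2: π = [0.2027, 0.1292, 0.1494, 0.1262, 0.2441, 0.1484]
t=3: π = [0.2147, 0.1333, 0.1546, 0.1246, 0.2263, 0.1465]
t=4: π = [0.2194, 0.1341, 0.1556, 0.1251, 0.2199, 0.1459]
t=5: π = [0.2211, 0.1346, 0.1561, 0.1250, 0.2175, 0.1457]
t=6: π = [0.2217, 0.1347, 0.1563, 0.1251, 0.2166, 0.1456]
t=7: π = [0.2219, 0.1348, 0.1563, 0.1251, 0.2163, 0.1456]
t=8: π = [0.2220, 0.1348, 0.1564, 0.1251, 0.2162, 0.1456]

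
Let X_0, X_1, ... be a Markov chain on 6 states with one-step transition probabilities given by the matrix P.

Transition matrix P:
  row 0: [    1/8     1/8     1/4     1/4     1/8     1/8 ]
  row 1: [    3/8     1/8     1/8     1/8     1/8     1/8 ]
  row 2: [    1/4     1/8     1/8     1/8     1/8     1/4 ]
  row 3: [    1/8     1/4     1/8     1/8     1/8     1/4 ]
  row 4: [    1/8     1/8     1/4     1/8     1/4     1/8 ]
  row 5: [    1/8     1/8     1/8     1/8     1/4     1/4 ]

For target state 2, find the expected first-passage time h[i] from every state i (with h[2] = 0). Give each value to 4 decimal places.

First-step conditioning: h[2] = 0; for i ≠ 2, h[i] = 1 + Σ_k P[i][k]·h[k].
  h[0] = 1 + 1/8·h[0] + 1/8·h[1] + 1/4·h[3] + 1/8·h[4] + 1/8·h[5]
  h[1] = 1 + 3/8·h[0] + 1/8·h[1] + 1/8·h[3] + 1/8·h[4] + 1/8·h[5]
  h[3] = 1 + 1/8·h[0] + 1/4·h[1] + 1/8·h[3] + 1/8·h[4] + 1/4·h[5]
  h[4] = 1 + 1/8·h[0] + 1/8·h[1] + 1/8·h[3] + 1/4·h[4] + 1/8·h[5]
  h[5] = 1 + 1/8·h[0] + 1/8·h[1] + 1/8·h[3] + 1/4·h[4] + 1/4·h[5]
Solving the 5×5 linear system over states ≠ 2 gives exactly h = [29128/5527, 32272/5527, 0, 33104/5527, 28560/5527, 32640/5527] (h[2] = 0 is the target).

h = [5.2701, 5.8390, 0.0000, 5.9895, 5.1674, 5.9056]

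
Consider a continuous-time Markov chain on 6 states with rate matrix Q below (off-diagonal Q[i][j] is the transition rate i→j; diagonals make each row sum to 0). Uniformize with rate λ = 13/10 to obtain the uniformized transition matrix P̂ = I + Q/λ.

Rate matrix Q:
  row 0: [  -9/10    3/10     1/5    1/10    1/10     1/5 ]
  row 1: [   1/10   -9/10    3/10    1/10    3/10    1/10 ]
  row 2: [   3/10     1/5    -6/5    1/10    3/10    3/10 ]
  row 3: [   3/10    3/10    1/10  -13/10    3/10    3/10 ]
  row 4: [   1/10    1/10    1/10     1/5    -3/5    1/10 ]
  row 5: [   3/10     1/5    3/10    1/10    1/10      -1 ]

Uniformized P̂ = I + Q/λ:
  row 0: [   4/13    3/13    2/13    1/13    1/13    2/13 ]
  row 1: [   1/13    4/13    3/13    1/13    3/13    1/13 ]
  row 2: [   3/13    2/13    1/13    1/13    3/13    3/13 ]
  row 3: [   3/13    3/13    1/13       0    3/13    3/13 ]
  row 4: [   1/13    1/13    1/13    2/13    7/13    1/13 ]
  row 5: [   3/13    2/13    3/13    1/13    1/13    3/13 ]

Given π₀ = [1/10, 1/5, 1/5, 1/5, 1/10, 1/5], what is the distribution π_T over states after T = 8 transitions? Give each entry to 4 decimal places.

π = [0.1761, 0.1823, 0.1415, 0.0901, 0.2610, 0.1490]

t=0: π = [0.1000, 0.2000, 0.2000, 0.2000, 0.1000, 0.2000]
t=1: π = [0.1923, 0.2000, 0.1462, 0.0692, 0.2154, 0.1769]
t=2: π = [0.1817, 0.1882, 0.1497, 0.0882, 0.2402, 0.1521]
t=3: π = [0.1788, 0.1851, 0.1432, 0.0886, 0.2533, 0.1509]
t=4: π = [0.1771, 0.1834, 0.1424, 0.0896, 0.2580, 0.1496]
t=5: π = [0.1765, 0.1827, 0.1418, 0.0899, 0.2599, 0.1492]
t=6: π = [0.1762, 0.1825, 0.1416, 0.0900, 0.2606, 0.1491]
t=7: π = [0.1762, 0.1823, 0.1415, 0.0900, 0.2609, 0.1490]
t=8: π = [0.1761, 0.1823, 0.1415, 0.0901, 0.2610, 0.1490]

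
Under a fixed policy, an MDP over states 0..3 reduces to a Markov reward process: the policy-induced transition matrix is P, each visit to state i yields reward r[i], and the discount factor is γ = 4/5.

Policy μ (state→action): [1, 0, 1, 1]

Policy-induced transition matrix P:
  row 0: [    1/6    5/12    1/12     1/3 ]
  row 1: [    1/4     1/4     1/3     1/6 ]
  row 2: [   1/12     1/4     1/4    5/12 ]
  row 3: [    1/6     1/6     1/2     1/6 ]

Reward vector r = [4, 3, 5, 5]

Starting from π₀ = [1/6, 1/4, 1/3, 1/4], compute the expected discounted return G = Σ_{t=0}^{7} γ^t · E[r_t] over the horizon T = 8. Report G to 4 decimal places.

G = 18.0174

t=0: π = [0.1667, 0.2500, 0.3333, 0.2500], E[r] = 4.3333, γ^t·E[r] = 4.333333, running G = 4.333333
t=1: π = [0.1597, 0.2569, 0.3056, 0.2778], E[r] = 4.3264, γ^t·E[r] = 3.461111, running G = 7.794444
t=2: π = [0.1626, 0.2535, 0.3142, 0.2697], E[r] = 4.3304, γ^t·E[r] = 2.771481, running G = 10.565926
t=3: π = [0.1616, 0.2546, 0.3114, 0.2723], E[r] = 4.3291, γ^t·E[r] = 2.216519, running G = 12.782444
t=4: π = [0.1619, 0.2542, 0.3124, 0.2715], E[r] = 4.3296, γ^t·E[r] = 1.773399, running G = 14.555844
t=5: π = [0.1618, 0.2544, 0.3121, 0.2717], E[r] = 4.3294, γ^t·E[r] = 1.418672, running G = 15.974516
t=6: π = [0.1619, 0.2543, 0.3122, 0.2717], E[r] = 4.3295, γ^t·E[r] = 1.134950, running G = 17.109466
t=7: π = [0.1618, 0.2543, 0.3121, 0.2717], E[r] = 4.3295, γ^t·E[r] = 0.907957, running G = 18.017423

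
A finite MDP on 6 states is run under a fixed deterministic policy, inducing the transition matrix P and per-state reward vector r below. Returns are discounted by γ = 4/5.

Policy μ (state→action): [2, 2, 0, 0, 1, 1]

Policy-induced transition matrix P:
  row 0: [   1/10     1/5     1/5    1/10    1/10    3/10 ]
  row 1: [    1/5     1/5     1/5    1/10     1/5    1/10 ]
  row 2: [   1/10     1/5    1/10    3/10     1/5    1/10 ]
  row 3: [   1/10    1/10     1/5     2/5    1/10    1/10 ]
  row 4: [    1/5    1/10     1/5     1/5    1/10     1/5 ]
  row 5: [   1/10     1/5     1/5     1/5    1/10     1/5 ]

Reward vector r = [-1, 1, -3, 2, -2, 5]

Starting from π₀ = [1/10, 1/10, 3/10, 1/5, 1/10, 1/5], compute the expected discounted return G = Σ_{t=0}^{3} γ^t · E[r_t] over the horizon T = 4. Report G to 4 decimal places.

G = 1.2378

t=0: π = [0.1000, 0.1000, 0.3000, 0.2000, 0.1000, 0.2000], E[r] = 0.3000, γ^t·E[r] = 0.300000, running G = 0.300000
t=1: π = [0.1200, 0.1700, 0.1700, 0.2500, 0.1400, 0.1500], E[r] = 0.5100, γ^t·E[r] = 0.408000, running G = 0.708000
t=2: π = [0.1310, 0.1610, 0.1830, 0.2380, 0.1340, 0.1530], E[r] = 0.4540, γ^t·E[r] = 0.290560, running G = 0.998560
t=3: π = [0.1295, 0.1628, 0.1817, 0.2367, 0.1344, 0.1549], E[r] = 0.4673, γ^t·E[r] = 0.239258, running G = 1.237818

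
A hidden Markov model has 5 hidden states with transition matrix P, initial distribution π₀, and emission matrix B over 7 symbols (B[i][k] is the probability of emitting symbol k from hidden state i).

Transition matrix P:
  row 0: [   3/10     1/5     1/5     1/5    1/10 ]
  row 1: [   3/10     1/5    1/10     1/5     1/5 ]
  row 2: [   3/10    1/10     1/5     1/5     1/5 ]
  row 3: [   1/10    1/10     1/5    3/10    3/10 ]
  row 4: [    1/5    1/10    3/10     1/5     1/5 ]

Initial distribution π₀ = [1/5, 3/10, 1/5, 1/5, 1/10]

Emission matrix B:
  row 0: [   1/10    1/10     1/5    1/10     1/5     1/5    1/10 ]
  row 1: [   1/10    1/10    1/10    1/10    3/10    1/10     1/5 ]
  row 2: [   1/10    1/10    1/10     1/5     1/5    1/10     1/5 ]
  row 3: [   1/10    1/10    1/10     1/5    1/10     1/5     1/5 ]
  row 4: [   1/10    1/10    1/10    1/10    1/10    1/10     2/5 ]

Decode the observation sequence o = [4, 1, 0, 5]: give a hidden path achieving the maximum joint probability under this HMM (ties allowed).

t=0: δ = [4.000e-02, 9.000e-02, 4.000e-02, 2.000e-02, 1.000e-02]  (obs o_0=4)
t=1: δ = [2.700e-03, 1.800e-03, 9.000e-04, 1.800e-03, 1.800e-03]  ψ = [1, 1, 1, 1, 1]  (obs o_1=1)
t=2: δ = [8.100e-05, 5.400e-05, 5.400e-05, 5.400e-05, 5.400e-05]  ψ = [0, 0, 0, 0, 3]  (obs o_2=0)
t=3: δ = [4.860e-06, 1.620e-06, 1.620e-06, 3.240e-06, 1.620e-06]  ψ = [0, 0, 0, 0, 3]  (obs o_3=5)
backtrack: best end state = 0; path = [1, 0, 0, 0]

path = [1, 0, 0, 0]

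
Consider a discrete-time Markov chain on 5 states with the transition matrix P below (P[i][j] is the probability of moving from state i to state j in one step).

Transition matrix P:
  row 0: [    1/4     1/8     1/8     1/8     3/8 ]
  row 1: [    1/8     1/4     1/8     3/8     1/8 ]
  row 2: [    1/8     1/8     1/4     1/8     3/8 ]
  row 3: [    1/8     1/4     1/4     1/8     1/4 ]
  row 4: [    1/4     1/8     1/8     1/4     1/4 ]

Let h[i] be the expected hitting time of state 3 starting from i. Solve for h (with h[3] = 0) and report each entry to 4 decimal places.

h = [5.0400, 3.7600, 5.0400, 0.0000, 4.4800]

First-step conditioning: h[3] = 0; for i ≠ 3, h[i] = 1 + Σ_k P[i][k]·h[k].
  h[0] = 1 + 1/4·h[0] + 1/8·h[1] + 1/8·h[2] + 3/8·h[4]
  h[1] = 1 + 1/8·h[0] + 1/4·h[1] + 1/8·h[2] + 1/8·h[4]
  h[2] = 1 + 1/8·h[0] + 1/8·h[1] + 1/4·h[2] + 3/8·h[4]
  h[4] = 1 + 1/4·h[0] + 1/8·h[1] + 1/8·h[2] + 1/4·h[4]
Solving the 4×4 linear system over states ≠ 3 gives exactly h = [126/25, 94/25, 126/25, 0, 112/25] (h[3] = 0 is the target).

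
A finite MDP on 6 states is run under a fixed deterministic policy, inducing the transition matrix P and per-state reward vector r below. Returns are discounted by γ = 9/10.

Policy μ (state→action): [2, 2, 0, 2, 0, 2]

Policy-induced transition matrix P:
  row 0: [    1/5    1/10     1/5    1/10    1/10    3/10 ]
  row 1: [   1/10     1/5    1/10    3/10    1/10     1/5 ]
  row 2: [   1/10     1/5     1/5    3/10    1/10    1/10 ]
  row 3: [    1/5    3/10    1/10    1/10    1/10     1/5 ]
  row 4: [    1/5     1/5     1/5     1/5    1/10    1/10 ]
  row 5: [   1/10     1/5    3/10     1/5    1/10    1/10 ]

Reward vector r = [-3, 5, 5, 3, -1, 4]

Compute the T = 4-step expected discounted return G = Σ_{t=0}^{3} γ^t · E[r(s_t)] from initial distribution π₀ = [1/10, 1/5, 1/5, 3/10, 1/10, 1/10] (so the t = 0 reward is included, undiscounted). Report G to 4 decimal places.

G = 9.3663

t=0: π = [0.1000, 0.2000, 0.2000, 0.3000, 0.1000, 0.1000], E[r] = 2.9000, γ^t·E[r] = 2.900000, running G = 2.900000
t=1: π = [0.1500, 0.2200, 0.1600, 0.2000, 0.1000, 0.1700], E[r] = 2.6300, γ^t·E[r] = 2.367000, running G = 5.267000
t=2: π = [0.1450, 0.2050, 0.1750, 0.2030, 0.1000, 0.1720], E[r] = 2.6620, γ^t·E[r] = 2.156220, running G = 7.423220
t=3: π = [0.1448, 0.2058, 0.1764, 0.2032, 0.1000, 0.1698], E[r] = 2.6654, γ^t·E[r] = 1.943077, running G = 9.366297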